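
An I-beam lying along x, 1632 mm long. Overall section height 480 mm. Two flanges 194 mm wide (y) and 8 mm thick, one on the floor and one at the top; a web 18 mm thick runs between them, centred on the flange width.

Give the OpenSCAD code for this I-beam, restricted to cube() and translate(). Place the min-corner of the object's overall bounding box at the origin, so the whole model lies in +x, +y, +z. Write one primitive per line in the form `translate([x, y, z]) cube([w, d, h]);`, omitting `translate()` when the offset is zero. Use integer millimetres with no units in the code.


cube([1632, 194, 8]);
translate([0, 88, 8]) cube([1632, 18, 464]);
translate([0, 0, 472]) cube([1632, 194, 8]);


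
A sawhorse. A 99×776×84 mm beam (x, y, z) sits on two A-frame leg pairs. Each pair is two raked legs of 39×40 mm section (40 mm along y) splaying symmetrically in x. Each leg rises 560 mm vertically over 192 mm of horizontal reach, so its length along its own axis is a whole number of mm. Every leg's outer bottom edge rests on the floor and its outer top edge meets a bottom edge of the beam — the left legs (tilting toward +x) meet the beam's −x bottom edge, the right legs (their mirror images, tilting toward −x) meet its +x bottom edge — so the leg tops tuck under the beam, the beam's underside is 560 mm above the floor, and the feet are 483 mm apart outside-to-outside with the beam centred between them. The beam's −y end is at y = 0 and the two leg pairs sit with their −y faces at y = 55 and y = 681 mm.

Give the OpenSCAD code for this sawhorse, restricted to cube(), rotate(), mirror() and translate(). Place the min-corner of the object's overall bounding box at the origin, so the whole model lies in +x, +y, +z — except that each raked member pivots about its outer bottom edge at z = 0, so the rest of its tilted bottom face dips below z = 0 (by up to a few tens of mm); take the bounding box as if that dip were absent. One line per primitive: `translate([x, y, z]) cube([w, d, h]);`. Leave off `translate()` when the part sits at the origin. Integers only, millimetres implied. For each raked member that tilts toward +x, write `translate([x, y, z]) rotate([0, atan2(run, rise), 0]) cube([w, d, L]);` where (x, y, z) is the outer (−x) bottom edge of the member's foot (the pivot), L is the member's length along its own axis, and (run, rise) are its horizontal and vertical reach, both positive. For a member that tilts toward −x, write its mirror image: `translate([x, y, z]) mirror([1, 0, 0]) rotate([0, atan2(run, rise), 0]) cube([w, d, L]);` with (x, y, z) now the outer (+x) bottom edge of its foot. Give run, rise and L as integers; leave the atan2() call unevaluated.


translate([192, 0, 560]) cube([99, 776, 84]);
translate([0, 55, 0]) rotate([0, atan2(192, 560), 0]) cube([39, 40, 592]);
translate([483, 55, 0]) mirror([1, 0, 0]) rotate([0, atan2(192, 560), 0]) cube([39, 40, 592]);
translate([0, 681, 0]) rotate([0, atan2(192, 560), 0]) cube([39, 40, 592]);
translate([483, 681, 0]) mirror([1, 0, 0]) rotate([0, atan2(192, 560), 0]) cube([39, 40, 592]);


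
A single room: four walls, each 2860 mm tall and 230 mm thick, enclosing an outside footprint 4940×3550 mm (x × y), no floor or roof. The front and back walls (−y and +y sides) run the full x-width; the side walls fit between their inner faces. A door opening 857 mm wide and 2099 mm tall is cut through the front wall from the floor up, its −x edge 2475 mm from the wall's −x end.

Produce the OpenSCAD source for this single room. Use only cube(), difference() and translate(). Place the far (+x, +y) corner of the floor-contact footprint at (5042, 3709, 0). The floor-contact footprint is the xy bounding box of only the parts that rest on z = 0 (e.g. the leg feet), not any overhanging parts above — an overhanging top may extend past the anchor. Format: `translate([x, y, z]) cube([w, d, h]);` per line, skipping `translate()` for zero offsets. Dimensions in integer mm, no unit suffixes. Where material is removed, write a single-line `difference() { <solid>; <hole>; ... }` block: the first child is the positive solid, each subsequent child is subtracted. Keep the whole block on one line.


difference() { translate([102, 159, 0]) cube([4940, 230, 2860]); translate([2577, 159, 0]) cube([857, 230, 2099]); }
translate([102, 3479, 0]) cube([4940, 230, 2860]);
translate([102, 389, 0]) cube([230, 3090, 2860]);
translate([4812, 389, 0]) cube([230, 3090, 2860]);


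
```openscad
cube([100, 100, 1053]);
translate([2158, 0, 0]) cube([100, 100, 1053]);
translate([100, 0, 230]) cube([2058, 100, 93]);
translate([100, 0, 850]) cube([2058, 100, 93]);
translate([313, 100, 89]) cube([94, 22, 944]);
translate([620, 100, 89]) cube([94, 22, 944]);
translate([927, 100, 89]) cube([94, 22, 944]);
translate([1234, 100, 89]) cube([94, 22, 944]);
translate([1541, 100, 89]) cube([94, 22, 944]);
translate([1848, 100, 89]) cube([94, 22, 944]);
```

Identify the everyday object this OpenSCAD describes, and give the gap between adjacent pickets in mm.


A fence section. The picket gap is 213 mm.

Two posts, two rails, 6 pickets — a fence section. Span 2058 mm holds 6 pickets of 94 mm with 7 equal gaps: ⌊(2058 − 6·94) / 7⌋ = 213 mm.


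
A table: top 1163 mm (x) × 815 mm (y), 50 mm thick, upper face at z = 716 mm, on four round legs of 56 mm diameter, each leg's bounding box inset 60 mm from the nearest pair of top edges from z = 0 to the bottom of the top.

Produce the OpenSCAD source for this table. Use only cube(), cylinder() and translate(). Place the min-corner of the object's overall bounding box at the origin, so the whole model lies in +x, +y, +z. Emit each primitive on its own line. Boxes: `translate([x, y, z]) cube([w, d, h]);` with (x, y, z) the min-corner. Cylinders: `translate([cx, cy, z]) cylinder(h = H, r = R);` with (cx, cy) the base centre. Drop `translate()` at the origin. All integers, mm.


translate([0, 0, 666]) cube([1163, 815, 50]);
translate([88, 88, 0]) cylinder(h = 666, r = 28);
translate([1075, 88, 0]) cylinder(h = 666, r = 28);
translate([88, 727, 0]) cylinder(h = 666, r = 28);
translate([1075, 727, 0]) cylinder(h = 666, r = 28);


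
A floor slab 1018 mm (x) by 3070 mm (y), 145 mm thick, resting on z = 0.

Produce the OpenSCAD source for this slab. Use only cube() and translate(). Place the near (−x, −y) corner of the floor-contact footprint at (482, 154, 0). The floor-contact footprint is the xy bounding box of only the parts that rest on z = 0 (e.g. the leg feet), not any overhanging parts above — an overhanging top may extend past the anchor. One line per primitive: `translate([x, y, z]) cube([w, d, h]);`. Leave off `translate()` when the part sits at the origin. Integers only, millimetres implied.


translate([482, 154, 0]) cube([1018, 3070, 145]);


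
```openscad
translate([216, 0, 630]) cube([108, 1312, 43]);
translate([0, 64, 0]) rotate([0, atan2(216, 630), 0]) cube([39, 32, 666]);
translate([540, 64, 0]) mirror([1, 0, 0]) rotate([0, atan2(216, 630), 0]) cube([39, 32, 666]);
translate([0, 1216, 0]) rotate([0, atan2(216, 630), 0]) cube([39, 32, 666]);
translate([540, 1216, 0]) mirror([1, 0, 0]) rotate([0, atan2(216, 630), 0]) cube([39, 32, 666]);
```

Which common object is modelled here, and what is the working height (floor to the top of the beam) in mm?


A sawhorse. The overall height is 673 mm.

A beam across two mirrored pairs of raked legs — a sawhorse. The beam's underside is at z = 630 (matching the legs' vertical rise in atan2(216, 630)) and the beam is 43 mm tall, so its top is at 630 + 43 = 673 mm. The raked legs top out at the beam's underside, so that is the highest point.


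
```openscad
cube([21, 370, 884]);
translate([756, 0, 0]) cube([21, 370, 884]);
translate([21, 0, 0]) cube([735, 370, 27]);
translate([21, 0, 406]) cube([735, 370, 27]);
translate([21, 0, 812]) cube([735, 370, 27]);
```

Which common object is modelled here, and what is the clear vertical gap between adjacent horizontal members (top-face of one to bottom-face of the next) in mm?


A bookshelf. The clear shelf gap is 379 mm.

Two tall side panels with 3 horizontal boards between them — a bookshelf. The first two shelf undersides are at z = 0 and z = 406; with shelf thickness 27, the clear gap is 406 − 0 − 27 = 379 mm.


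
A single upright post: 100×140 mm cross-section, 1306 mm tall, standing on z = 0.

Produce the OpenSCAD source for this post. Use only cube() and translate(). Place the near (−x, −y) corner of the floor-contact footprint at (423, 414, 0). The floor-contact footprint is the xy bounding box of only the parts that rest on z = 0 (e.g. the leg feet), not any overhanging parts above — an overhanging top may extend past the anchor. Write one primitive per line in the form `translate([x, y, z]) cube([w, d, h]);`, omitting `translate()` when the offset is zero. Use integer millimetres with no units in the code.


translate([423, 414, 0]) cube([100, 140, 1306]);


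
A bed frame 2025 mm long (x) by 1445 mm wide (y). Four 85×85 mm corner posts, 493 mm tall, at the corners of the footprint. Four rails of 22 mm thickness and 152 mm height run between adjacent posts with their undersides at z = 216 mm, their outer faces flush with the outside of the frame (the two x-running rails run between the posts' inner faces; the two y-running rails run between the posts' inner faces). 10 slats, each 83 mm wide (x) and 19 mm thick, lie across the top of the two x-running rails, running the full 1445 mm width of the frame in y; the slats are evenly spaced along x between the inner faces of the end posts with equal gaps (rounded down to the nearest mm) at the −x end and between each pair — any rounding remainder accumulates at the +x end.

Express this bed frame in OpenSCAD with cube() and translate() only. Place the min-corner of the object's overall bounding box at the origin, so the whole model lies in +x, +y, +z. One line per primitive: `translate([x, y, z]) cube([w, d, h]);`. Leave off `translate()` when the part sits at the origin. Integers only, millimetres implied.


// slat z = rail_z + rail_h = 216 + 152 = 368
// slat gap = ⌊(1855 − 10·83) / 11⌋ = 93
cube([85, 85, 493]);
translate([0, 1360, 0]) cube([85, 85, 493]);
translate([1940, 0, 0]) cube([85, 85, 493]);
translate([1940, 1360, 0]) cube([85, 85, 493]);
translate([85, 0, 216]) cube([1855, 22, 152]);
translate([85, 1423, 216]) cube([1855, 22, 152]);
translate([0, 85, 216]) cube([22, 1275, 152]);
translate([2003, 85, 216]) cube([22, 1275, 152]);
translate([178, 0, 368]) cube([83, 1445, 19]);
translate([354, 0, 368]) cube([83, 1445, 19]);
translate([530, 0, 368]) cube([83, 1445, 19]);
translate([706, 0, 368]) cube([83, 1445, 19]);
translate([882, 0, 368]) cube([83, 1445, 19]);
translate([1058, 0, 368]) cube([83, 1445, 19]);
translate([1234, 0, 368]) cube([83, 1445, 19]);
translate([1410, 0, 368]) cube([83, 1445, 19]);
translate([1586, 0, 368]) cube([83, 1445, 19]);
translate([1762, 0, 368]) cube([83, 1445, 19]);


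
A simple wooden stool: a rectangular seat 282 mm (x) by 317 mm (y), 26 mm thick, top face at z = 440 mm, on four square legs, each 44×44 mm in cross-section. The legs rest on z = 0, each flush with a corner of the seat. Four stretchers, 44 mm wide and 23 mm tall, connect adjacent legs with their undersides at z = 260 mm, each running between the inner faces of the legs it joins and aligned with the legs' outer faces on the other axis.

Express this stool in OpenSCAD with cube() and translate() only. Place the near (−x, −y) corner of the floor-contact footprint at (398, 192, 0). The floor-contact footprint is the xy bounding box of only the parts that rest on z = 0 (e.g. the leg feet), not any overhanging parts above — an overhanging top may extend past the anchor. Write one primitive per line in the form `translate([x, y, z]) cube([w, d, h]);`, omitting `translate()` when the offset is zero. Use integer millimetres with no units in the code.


translate([398, 192, 414]) cube([282, 317, 26]);
translate([398, 192, 0]) cube([44, 44, 414]);
translate([636, 192, 0]) cube([44, 44, 414]);
translate([398, 465, 0]) cube([44, 44, 414]);
translate([636, 465, 0]) cube([44, 44, 414]);
translate([442, 192, 260]) cube([194, 44, 23]);
translate([442, 465, 260]) cube([194, 44, 23]);
translate([398, 236, 260]) cube([44, 229, 23]);
translate([636, 236, 260]) cube([44, 229, 23]);


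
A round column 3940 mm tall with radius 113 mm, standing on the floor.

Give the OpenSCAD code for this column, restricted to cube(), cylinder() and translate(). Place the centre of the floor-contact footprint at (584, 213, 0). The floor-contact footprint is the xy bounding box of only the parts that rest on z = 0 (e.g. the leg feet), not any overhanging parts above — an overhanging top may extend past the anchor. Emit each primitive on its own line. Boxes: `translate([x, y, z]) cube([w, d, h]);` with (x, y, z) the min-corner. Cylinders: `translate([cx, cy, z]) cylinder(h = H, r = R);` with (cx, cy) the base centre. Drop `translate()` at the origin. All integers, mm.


translate([584, 213, 0]) cylinder(h = 3940, r = 113);


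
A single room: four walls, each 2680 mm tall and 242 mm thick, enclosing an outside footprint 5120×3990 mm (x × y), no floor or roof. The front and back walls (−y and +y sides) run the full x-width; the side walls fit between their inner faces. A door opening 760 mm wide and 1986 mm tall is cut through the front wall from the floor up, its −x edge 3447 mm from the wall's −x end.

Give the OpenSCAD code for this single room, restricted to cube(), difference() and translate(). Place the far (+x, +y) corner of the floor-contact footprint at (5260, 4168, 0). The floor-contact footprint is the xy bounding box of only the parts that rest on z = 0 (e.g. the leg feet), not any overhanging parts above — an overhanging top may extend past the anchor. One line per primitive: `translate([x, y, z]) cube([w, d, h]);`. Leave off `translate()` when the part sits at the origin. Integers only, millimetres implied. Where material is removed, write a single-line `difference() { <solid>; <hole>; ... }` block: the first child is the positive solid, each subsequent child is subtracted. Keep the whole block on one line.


difference() { translate([140, 178, 0]) cube([5120, 242, 2680]); translate([3587, 178, 0]) cube([760, 242, 1986]); }
translate([140, 3926, 0]) cube([5120, 242, 2680]);
translate([140, 420, 0]) cube([242, 3506, 2680]);
translate([5018, 420, 0]) cube([242, 3506, 2680]);


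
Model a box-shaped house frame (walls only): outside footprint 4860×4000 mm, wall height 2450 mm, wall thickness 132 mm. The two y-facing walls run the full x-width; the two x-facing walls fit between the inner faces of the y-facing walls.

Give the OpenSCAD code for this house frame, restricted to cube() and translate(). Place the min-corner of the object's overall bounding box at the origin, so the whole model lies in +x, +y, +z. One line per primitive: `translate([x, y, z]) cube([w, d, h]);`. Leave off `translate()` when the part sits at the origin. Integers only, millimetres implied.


cube([4860, 132, 2450]);
translate([0, 3868, 0]) cube([4860, 132, 2450]);
translate([0, 132, 0]) cube([132, 3736, 2450]);
translate([4728, 132, 0]) cube([132, 3736, 2450]);


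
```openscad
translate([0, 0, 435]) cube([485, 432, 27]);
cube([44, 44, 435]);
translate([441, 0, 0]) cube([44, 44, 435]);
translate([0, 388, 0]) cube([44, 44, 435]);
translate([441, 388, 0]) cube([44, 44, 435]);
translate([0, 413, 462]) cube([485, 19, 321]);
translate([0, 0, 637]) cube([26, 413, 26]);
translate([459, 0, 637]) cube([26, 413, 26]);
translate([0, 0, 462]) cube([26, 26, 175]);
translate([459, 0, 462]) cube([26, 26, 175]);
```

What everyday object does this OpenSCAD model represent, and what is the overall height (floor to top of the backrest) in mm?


A chair. The overall height is 783 mm.

A slab on four corner posts with a tall panel at the back — a chair. The seat slab sits at z = 435 with thickness 27, and the 321 mm backrest starts at the seat top, so the overall height is 435 + 27 + 321 = 783 mm.


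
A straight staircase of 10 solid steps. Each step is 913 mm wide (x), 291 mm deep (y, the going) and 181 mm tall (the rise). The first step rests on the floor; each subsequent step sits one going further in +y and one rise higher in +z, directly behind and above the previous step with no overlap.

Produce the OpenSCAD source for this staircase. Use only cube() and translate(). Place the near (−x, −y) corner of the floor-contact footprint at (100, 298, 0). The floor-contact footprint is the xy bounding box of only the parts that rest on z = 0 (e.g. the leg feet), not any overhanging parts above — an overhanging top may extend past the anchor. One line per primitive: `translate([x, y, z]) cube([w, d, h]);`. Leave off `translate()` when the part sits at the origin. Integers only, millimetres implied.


translate([100, 298, 0]) cube([913, 291, 181]);
translate([100, 589, 181]) cube([913, 291, 181]);
translate([100, 880, 362]) cube([913, 291, 181]);
translate([100, 1171, 543]) cube([913, 291, 181]);
translate([100, 1462, 724]) cube([913, 291, 181]);
translate([100, 1753, 905]) cube([913, 291, 181]);
translate([100, 2044, 1086]) cube([913, 291, 181]);
translate([100, 2335, 1267]) cube([913, 291, 181]);
translate([100, 2626, 1448]) cube([913, 291, 181]);
translate([100, 2917, 1629]) cube([913, 291, 181]);


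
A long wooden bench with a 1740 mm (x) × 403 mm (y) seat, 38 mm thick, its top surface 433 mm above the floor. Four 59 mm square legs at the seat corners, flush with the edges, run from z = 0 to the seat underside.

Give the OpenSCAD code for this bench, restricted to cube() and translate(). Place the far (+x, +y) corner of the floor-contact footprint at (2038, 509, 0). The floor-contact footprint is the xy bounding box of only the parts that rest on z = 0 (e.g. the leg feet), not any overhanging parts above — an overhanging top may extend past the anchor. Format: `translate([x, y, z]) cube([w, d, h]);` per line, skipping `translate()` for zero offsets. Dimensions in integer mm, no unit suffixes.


translate([298, 106, 395]) cube([1740, 403, 38]);
translate([298, 106, 0]) cube([59, 59, 395]);
translate([298, 450, 0]) cube([59, 59, 395]);
translate([1979, 106, 0]) cube([59, 59, 395]);
translate([1979, 450, 0]) cube([59, 59, 395]);


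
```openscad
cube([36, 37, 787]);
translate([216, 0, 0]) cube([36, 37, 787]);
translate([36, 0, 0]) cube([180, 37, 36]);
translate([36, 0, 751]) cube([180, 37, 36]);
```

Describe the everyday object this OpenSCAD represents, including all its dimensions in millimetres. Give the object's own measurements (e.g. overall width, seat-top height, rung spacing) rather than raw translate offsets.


A rectangular picture frame lying in the x–z plane (depth along y). The opening is 180 mm wide (x) by 715 mm tall (z), surrounded by a border 36 mm wide on all four sides. The frame is 37 mm deep and is made of two full-height vertical stiles with two horizontal rails fitted between them.


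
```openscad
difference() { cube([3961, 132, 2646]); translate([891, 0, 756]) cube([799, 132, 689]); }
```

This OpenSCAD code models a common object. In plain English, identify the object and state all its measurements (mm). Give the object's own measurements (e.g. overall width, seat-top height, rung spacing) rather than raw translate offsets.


A wall 3961 mm long (x), 132 mm thick (y), 2646 mm tall, with a rectangular window opening cut through it. The opening is 799 mm wide and 689 mm tall; its sill is at z = 756 mm and its near (−x) edge is 891 mm from the wall's −x end. The opening passes through the full wall thickness.


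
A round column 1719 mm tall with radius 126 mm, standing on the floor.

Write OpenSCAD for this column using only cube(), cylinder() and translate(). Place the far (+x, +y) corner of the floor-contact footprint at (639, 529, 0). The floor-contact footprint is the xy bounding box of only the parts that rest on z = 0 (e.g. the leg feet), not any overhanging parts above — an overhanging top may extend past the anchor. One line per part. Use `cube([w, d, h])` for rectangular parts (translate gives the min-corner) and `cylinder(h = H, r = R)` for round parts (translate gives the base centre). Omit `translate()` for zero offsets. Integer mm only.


translate([513, 403, 0]) cylinder(h = 1719, r = 126);


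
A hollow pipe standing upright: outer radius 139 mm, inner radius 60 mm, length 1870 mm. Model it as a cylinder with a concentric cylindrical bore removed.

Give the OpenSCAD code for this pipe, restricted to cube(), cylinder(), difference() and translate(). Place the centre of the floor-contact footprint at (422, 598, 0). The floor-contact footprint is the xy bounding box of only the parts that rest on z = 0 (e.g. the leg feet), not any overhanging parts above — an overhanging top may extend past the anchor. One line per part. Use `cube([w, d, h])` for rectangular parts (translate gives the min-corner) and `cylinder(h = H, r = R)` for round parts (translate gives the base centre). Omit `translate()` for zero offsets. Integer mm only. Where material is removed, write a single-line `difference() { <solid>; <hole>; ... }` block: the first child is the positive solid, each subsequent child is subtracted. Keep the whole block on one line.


difference() { translate([422, 598, 0]) cylinder(h = 1870, r = 139); translate([422, 598, 0]) cylinder(h = 1870, r = 60); }


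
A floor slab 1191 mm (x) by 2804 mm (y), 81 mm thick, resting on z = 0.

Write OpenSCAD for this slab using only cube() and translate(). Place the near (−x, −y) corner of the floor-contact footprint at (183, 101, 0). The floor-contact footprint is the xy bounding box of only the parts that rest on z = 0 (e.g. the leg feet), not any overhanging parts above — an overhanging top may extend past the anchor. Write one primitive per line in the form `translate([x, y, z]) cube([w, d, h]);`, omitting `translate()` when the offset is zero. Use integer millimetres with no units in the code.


translate([183, 101, 0]) cube([1191, 2804, 81]);


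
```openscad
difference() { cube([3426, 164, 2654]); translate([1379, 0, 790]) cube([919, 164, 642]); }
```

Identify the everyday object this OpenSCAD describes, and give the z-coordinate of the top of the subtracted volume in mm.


A wall with a window opening. The window head height is 1432 mm.

A wall with a rectangular opening subtracted — a window. Sill at z = 790, opening 642 mm tall, so the head is at 790 + 642 = 1432 mm.


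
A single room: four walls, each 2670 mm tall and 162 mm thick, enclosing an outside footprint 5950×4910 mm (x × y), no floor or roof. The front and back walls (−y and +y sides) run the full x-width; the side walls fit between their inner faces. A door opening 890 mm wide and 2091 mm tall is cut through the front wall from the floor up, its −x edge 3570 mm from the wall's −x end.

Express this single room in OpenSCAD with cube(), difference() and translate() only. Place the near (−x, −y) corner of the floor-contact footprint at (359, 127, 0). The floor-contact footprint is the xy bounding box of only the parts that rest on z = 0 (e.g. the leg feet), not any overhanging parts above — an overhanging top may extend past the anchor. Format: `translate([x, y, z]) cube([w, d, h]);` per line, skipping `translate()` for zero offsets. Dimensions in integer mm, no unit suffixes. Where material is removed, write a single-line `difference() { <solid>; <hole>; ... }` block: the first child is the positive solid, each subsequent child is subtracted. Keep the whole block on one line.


difference() { translate([359, 127, 0]) cube([5950, 162, 2670]); translate([3929, 127, 0]) cube([890, 162, 2091]); }
translate([359, 4875, 0]) cube([5950, 162, 2670]);
translate([359, 289, 0]) cube([162, 4586, 2670]);
translate([6147, 289, 0]) cube([162, 4586, 2670]);


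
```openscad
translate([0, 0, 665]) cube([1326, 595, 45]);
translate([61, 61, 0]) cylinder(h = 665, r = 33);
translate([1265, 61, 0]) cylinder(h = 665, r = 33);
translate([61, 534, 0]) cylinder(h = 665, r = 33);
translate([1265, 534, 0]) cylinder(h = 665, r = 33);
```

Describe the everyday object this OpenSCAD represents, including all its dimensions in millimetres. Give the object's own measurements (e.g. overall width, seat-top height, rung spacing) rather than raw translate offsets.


A table: top 1326 mm (x) × 595 mm (y), 45 mm thick, upper face at z = 710 mm, on four round legs of 66 mm diameter, each leg's bounding box inset 28 mm from the nearest pair of top edges from z = 0 to the bottom of the top.


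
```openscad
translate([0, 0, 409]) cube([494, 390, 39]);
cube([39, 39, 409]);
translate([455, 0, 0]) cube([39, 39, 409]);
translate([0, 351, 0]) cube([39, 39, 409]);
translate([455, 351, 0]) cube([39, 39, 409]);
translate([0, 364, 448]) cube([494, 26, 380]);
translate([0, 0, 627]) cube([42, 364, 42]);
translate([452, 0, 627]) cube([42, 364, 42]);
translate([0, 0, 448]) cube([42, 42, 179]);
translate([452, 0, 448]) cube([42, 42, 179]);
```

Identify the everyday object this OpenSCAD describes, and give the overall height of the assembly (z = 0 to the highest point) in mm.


A chair. The overall height is 828 mm.

A slab on four corner posts with a tall panel at the back — a chair. The seat slab sits at z = 409 with thickness 39, and the 380 mm backrest starts at the seat top, so the overall height is 409 + 39 + 380 = 828 mm.


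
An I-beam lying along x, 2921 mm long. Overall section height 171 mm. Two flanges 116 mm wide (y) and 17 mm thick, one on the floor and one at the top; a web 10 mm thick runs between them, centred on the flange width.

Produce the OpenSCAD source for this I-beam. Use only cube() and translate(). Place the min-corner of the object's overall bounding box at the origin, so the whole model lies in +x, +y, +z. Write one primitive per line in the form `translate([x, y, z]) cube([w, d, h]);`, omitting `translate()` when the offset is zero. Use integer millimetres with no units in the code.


cube([2921, 116, 17]);
translate([0, 53, 17]) cube([2921, 10, 137]);
translate([0, 0, 154]) cube([2921, 116, 17]);


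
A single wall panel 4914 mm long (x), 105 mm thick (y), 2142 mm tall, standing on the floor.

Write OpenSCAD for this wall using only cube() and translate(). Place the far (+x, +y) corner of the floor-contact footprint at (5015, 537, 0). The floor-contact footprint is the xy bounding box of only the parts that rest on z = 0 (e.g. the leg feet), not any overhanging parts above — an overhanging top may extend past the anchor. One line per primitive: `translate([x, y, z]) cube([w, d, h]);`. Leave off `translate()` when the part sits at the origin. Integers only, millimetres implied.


translate([101, 432, 0]) cube([4914, 105, 2142]);


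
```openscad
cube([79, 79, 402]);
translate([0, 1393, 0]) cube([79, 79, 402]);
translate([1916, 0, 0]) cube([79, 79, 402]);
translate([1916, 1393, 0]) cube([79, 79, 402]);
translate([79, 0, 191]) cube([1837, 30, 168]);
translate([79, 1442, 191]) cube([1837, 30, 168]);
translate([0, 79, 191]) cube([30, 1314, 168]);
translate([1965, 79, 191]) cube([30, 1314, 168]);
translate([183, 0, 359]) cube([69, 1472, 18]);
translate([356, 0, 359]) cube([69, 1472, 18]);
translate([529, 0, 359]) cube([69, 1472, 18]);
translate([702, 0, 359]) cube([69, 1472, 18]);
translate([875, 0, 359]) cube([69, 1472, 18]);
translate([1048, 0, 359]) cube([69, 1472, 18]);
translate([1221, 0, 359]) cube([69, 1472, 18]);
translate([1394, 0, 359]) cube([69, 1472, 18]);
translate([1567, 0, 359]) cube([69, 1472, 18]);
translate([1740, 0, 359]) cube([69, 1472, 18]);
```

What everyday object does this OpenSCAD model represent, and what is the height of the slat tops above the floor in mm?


A bed frame. The slat-top height is 377 mm.

Four posts, four rails, and a row of slats — a bed frame. Slats sit on the rails at z = 191 + 168 = 359; with slat thickness 18, the top is 377 mm.


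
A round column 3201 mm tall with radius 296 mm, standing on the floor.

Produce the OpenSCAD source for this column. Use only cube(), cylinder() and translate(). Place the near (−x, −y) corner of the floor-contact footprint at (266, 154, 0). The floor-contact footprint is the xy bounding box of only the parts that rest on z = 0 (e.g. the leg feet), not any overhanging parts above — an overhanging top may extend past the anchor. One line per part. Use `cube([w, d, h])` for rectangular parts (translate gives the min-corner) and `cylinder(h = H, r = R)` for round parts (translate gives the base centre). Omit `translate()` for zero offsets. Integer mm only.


translate([562, 450, 0]) cylinder(h = 3201, r = 296);


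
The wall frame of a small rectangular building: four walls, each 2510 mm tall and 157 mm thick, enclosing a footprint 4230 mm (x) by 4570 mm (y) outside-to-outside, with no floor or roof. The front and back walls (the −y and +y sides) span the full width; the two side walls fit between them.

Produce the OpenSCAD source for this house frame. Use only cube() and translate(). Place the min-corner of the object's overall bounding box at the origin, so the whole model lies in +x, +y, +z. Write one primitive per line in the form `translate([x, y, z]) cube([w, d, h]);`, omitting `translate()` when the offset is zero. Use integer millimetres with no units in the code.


cube([4230, 157, 2510]);
translate([0, 4413, 0]) cube([4230, 157, 2510]);
translate([0, 157, 0]) cube([157, 4256, 2510]);
translate([4073, 157, 0]) cube([157, 4256, 2510]);


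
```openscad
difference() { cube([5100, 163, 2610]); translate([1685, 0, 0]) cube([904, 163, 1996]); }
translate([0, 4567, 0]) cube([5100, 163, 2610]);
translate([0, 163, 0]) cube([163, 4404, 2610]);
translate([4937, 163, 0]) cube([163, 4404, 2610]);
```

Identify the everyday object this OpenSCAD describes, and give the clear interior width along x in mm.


A single room. The interior width is 4774 mm.

Four walls enclosing a rectangle with a door in the front wall — a room. Outside width 5100 minus two 163 mm walls gives 4774 mm.


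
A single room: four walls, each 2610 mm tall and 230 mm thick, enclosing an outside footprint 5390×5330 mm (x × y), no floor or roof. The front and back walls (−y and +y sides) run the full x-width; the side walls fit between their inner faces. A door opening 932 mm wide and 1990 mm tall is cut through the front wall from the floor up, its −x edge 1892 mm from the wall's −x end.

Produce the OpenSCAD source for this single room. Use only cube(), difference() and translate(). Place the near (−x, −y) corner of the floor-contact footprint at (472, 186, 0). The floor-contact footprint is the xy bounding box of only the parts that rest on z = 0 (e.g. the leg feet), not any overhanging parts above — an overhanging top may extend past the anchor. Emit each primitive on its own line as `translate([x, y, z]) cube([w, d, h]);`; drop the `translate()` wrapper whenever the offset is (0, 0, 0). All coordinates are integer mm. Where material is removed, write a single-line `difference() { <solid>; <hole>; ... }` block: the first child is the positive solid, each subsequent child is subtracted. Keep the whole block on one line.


difference() { translate([472, 186, 0]) cube([5390, 230, 2610]); translate([2364, 186, 0]) cube([932, 230, 1990]); }
translate([472, 5286, 0]) cube([5390, 230, 2610]);
translate([472, 416, 0]) cube([230, 4870, 2610]);
translate([5632, 416, 0]) cube([230, 4870, 2610]);


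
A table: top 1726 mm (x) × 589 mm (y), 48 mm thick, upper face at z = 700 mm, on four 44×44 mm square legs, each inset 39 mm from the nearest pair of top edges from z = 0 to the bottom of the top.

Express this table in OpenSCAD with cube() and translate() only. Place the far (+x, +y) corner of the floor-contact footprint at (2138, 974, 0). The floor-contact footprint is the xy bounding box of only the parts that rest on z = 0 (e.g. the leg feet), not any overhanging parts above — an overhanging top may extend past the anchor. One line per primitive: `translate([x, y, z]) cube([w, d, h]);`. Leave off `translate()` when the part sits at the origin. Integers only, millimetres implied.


translate([451, 424, 652]) cube([1726, 589, 48]);
translate([490, 463, 0]) cube([44, 44, 652]);
translate([2094, 463, 0]) cube([44, 44, 652]);
translate([490, 930, 0]) cube([44, 44, 652]);
translate([2094, 930, 0]) cube([44, 44, 652]);


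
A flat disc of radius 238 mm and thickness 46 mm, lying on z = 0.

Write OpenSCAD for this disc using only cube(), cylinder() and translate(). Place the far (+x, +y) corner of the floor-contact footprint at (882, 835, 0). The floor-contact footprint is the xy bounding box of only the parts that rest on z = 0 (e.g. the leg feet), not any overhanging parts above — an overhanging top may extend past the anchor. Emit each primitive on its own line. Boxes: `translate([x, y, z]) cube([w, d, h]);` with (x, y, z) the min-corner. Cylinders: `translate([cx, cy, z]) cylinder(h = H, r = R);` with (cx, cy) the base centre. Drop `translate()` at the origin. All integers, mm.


translate([644, 597, 0]) cylinder(h = 46, r = 238);


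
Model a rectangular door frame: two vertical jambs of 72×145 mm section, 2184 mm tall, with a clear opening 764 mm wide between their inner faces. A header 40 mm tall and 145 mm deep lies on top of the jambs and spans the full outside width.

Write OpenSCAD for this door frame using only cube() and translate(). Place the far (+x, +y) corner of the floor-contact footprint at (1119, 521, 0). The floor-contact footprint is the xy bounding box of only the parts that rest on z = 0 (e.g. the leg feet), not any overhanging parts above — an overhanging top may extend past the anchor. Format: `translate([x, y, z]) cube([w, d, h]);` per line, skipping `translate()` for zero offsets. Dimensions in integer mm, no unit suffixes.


translate([211, 376, 0]) cube([72, 145, 2184]);
translate([1047, 376, 0]) cube([72, 145, 2184]);
translate([211, 376, 2184]) cube([908, 145, 40]);


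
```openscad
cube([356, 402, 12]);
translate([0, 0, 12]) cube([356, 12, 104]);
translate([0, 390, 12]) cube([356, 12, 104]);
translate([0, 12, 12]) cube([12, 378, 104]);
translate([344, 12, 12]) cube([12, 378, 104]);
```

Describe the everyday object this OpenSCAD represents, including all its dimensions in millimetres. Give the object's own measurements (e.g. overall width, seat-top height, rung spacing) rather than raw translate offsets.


An open-topped rectangular box: outside dimensions 356×402×116 mm, with a uniform wall and base thickness of 12 mm. The base is a full 356×402 slab on the floor; four walls sit on top of the base. The front and back walls (the −y and +y sides) span the full width; the two side walls fit between them.


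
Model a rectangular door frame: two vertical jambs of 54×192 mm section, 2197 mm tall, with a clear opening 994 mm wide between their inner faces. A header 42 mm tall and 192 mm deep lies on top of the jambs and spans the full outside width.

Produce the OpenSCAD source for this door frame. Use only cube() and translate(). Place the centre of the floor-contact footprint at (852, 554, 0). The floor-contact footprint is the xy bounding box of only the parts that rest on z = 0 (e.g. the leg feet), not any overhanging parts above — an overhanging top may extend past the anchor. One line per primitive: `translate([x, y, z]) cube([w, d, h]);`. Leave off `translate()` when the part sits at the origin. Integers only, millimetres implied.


translate([301, 458, 0]) cube([54, 192, 2197]);
translate([1349, 458, 0]) cube([54, 192, 2197]);
translate([301, 458, 2197]) cube([1102, 192, 42]);


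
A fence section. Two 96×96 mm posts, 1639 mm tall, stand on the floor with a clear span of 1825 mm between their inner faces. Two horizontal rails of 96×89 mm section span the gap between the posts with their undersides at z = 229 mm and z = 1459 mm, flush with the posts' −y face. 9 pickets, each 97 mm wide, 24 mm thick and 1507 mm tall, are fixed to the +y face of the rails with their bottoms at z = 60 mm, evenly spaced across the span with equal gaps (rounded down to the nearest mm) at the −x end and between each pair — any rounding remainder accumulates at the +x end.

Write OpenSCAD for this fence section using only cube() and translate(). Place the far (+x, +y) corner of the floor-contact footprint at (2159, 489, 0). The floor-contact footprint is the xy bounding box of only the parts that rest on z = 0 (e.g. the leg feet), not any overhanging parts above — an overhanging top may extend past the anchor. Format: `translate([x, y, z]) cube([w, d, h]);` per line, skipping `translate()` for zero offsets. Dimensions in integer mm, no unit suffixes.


translate([142, 393, 0]) cube([96, 96, 1639]);
translate([2063, 393, 0]) cube([96, 96, 1639]);
translate([238, 393, 229]) cube([1825, 96, 89]);
translate([238, 393, 1459]) cube([1825, 96, 89]);
translate([333, 489, 60]) cube([97, 24, 1507]);
translate([525, 489, 60]) cube([97, 24, 1507]);
translate([717, 489, 60]) cube([97, 24, 1507]);
translate([909, 489, 60]) cube([97, 24, 1507]);
translate([1101, 489, 60]) cube([97, 24, 1507]);
translate([1293, 489, 60]) cube([97, 24, 1507]);
translate([1485, 489, 60]) cube([97, 24, 1507]);
translate([1677, 489, 60]) cube([97, 24, 1507]);
translate([1869, 489, 60]) cube([97, 24, 1507]);


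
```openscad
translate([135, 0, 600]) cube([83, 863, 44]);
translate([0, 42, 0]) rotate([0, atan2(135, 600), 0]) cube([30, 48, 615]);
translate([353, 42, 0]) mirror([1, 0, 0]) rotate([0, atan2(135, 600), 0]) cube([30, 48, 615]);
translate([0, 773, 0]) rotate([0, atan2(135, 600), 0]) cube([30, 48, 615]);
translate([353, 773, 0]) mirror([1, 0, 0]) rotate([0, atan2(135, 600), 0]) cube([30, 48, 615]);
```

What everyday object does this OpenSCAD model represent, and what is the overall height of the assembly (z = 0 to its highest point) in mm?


A sawhorse. The overall height is 644 mm.

A beam across two mirrored pairs of raked legs — a sawhorse. The beam's underside is at z = 600 (matching the legs' vertical rise in atan2(135, 600)) and the beam is 44 mm tall, so its top is at 600 + 44 = 644 mm. The raked legs top out at the beam's underside, so that is the highest point.


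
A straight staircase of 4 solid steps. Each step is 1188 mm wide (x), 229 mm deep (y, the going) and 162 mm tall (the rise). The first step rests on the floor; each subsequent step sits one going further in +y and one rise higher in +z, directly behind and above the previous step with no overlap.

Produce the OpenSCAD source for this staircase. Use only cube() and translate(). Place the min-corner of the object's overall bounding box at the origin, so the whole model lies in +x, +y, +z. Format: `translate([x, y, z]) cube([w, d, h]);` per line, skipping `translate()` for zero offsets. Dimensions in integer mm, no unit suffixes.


cube([1188, 229, 162]);
translate([0, 229, 162]) cube([1188, 229, 162]);
translate([0, 458, 324]) cube([1188, 229, 162]);
translate([0, 687, 486]) cube([1188, 229, 162]);


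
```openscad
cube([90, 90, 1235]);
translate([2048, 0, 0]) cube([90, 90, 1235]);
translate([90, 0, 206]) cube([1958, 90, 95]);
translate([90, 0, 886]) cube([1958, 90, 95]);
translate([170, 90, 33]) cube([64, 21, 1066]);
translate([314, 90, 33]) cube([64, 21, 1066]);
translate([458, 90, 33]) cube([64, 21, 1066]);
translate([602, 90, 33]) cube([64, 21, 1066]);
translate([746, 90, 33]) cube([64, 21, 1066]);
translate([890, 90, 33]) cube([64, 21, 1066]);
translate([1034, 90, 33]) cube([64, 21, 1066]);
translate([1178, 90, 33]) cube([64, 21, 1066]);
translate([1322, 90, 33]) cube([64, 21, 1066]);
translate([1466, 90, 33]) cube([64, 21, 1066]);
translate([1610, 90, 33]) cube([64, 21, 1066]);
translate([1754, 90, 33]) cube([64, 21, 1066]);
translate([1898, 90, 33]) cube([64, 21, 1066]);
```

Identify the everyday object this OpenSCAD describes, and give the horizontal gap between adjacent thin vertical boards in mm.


A fence section. The picket gap is 80 mm.

Two posts, two rails, 13 pickets — a fence section. Span 1958 mm holds 13 pickets of 64 mm with 14 equal gaps: ⌊(1958 − 13·64) / 14⌋ = 80 mm.
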